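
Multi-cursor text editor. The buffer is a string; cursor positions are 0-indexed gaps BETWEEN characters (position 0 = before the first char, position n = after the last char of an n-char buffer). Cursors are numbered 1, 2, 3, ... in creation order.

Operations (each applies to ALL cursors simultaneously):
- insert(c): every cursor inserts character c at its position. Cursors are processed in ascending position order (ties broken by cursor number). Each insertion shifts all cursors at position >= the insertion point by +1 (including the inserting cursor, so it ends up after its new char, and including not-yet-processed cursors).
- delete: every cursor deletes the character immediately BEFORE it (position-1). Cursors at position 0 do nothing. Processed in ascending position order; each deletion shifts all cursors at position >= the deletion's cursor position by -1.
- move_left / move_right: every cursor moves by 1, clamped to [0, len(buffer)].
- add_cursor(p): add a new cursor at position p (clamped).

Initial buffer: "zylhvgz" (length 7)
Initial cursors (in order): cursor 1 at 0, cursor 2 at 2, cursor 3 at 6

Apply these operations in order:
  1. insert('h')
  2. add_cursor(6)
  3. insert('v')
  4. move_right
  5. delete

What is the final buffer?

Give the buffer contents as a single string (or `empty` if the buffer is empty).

After op 1 (insert('h')): buffer="hzyhlhvghz" (len 10), cursors c1@1 c2@4 c3@9, authorship 1..2....3.
After op 2 (add_cursor(6)): buffer="hzyhlhvghz" (len 10), cursors c1@1 c2@4 c4@6 c3@9, authorship 1..2....3.
After op 3 (insert('v')): buffer="hvzyhvlhvvghvz" (len 14), cursors c1@2 c2@6 c4@9 c3@13, authorship 11..22..4..33.
After op 4 (move_right): buffer="hvzyhvlhvvghvz" (len 14), cursors c1@3 c2@7 c4@10 c3@14, authorship 11..22..4..33.
After op 5 (delete): buffer="hvyhvhvghv" (len 10), cursors c1@2 c2@5 c4@7 c3@10, authorship 11.22.4.33

Answer: hvyhvhvghv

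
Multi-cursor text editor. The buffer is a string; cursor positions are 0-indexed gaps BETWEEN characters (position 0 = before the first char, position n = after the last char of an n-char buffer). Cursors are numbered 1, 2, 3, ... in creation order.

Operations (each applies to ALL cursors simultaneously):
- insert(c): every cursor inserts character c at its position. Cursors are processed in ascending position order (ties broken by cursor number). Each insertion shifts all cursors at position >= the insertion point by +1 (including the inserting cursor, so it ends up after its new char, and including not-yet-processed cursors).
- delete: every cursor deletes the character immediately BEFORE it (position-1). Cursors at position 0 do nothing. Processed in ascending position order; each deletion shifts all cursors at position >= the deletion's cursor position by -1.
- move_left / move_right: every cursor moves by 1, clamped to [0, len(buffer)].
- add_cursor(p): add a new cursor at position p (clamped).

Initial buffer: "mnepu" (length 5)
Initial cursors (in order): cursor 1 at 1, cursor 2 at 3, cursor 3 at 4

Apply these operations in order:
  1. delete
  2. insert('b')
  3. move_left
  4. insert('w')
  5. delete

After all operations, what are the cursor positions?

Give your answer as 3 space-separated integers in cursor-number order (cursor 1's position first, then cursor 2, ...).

Answer: 0 3 3

Derivation:
After op 1 (delete): buffer="nu" (len 2), cursors c1@0 c2@1 c3@1, authorship ..
After op 2 (insert('b')): buffer="bnbbu" (len 5), cursors c1@1 c2@4 c3@4, authorship 1.23.
After op 3 (move_left): buffer="bnbbu" (len 5), cursors c1@0 c2@3 c3@3, authorship 1.23.
After op 4 (insert('w')): buffer="wbnbwwbu" (len 8), cursors c1@1 c2@6 c3@6, authorship 11.2233.
After op 5 (delete): buffer="bnbbu" (len 5), cursors c1@0 c2@3 c3@3, authorship 1.23.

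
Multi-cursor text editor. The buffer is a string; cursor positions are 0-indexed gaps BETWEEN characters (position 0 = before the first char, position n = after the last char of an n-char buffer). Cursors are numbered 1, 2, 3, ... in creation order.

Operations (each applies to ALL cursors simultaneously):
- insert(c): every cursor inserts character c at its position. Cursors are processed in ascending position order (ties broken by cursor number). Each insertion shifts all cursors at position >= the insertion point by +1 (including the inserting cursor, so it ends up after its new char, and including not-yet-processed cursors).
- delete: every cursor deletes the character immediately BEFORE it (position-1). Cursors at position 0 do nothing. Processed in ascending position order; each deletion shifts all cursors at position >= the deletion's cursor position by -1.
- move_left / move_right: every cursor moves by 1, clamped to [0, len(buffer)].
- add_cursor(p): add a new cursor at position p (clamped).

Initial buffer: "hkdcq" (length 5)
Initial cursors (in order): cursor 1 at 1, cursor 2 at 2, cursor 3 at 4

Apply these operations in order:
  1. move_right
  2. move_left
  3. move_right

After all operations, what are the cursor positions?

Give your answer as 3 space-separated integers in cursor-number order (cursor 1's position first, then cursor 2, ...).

Answer: 2 3 5

Derivation:
After op 1 (move_right): buffer="hkdcq" (len 5), cursors c1@2 c2@3 c3@5, authorship .....
After op 2 (move_left): buffer="hkdcq" (len 5), cursors c1@1 c2@2 c3@4, authorship .....
After op 3 (move_right): buffer="hkdcq" (len 5), cursors c1@2 c2@3 c3@5, authorship .....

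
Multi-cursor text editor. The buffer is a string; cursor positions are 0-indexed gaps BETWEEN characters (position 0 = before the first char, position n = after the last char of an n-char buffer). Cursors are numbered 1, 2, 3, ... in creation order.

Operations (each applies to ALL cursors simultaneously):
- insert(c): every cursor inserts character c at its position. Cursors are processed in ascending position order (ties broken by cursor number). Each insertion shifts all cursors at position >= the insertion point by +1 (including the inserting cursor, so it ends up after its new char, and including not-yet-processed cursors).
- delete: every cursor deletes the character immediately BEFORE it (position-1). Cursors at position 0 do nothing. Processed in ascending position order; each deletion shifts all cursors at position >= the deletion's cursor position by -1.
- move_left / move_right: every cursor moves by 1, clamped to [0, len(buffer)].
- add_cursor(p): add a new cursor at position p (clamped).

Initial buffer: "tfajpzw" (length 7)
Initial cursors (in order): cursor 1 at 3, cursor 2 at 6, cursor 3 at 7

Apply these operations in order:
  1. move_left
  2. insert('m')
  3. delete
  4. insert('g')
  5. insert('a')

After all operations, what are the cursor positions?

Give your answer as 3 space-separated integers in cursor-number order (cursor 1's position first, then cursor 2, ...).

Answer: 4 9 12

Derivation:
After op 1 (move_left): buffer="tfajpzw" (len 7), cursors c1@2 c2@5 c3@6, authorship .......
After op 2 (insert('m')): buffer="tfmajpmzmw" (len 10), cursors c1@3 c2@7 c3@9, authorship ..1...2.3.
After op 3 (delete): buffer="tfajpzw" (len 7), cursors c1@2 c2@5 c3@6, authorship .......
After op 4 (insert('g')): buffer="tfgajpgzgw" (len 10), cursors c1@3 c2@7 c3@9, authorship ..1...2.3.
After op 5 (insert('a')): buffer="tfgaajpgazgaw" (len 13), cursors c1@4 c2@9 c3@12, authorship ..11...22.33.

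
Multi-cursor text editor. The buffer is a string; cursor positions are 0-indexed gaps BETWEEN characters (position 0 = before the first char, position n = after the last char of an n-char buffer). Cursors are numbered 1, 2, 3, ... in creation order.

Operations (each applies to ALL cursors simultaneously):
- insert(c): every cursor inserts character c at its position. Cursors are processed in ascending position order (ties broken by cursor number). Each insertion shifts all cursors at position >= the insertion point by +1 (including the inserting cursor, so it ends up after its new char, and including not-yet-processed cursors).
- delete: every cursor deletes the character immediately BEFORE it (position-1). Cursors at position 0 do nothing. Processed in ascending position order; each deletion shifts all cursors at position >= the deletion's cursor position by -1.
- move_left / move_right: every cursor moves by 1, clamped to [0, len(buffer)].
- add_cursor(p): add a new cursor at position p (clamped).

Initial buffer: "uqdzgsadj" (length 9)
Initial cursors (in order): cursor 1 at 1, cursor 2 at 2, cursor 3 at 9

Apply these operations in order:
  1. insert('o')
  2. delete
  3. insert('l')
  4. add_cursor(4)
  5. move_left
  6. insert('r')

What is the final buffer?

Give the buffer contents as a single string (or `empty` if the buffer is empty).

Answer: urlqrrldzgsadjrl

Derivation:
After op 1 (insert('o')): buffer="uoqodzgsadjo" (len 12), cursors c1@2 c2@4 c3@12, authorship .1.2.......3
After op 2 (delete): buffer="uqdzgsadj" (len 9), cursors c1@1 c2@2 c3@9, authorship .........
After op 3 (insert('l')): buffer="ulqldzgsadjl" (len 12), cursors c1@2 c2@4 c3@12, authorship .1.2.......3
After op 4 (add_cursor(4)): buffer="ulqldzgsadjl" (len 12), cursors c1@2 c2@4 c4@4 c3@12, authorship .1.2.......3
After op 5 (move_left): buffer="ulqldzgsadjl" (len 12), cursors c1@1 c2@3 c4@3 c3@11, authorship .1.2.......3
After op 6 (insert('r')): buffer="urlqrrldzgsadjrl" (len 16), cursors c1@2 c2@6 c4@6 c3@15, authorship .11.242.......33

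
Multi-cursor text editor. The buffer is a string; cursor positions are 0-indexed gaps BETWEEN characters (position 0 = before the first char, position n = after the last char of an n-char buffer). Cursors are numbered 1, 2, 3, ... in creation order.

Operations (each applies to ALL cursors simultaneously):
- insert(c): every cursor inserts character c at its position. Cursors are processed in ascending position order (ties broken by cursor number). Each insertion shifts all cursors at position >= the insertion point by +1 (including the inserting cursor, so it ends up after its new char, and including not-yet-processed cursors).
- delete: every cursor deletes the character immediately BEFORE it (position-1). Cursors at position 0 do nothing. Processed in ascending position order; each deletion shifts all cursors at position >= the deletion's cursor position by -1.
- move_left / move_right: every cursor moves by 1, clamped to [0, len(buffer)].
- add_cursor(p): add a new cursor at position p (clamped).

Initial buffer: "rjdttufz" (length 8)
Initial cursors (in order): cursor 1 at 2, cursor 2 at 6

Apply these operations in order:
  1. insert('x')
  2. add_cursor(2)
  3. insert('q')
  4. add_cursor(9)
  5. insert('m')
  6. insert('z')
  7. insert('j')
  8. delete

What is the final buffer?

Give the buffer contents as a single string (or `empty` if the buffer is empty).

After op 1 (insert('x')): buffer="rjxdttuxfz" (len 10), cursors c1@3 c2@8, authorship ..1....2..
After op 2 (add_cursor(2)): buffer="rjxdttuxfz" (len 10), cursors c3@2 c1@3 c2@8, authorship ..1....2..
After op 3 (insert('q')): buffer="rjqxqdttuxqfz" (len 13), cursors c3@3 c1@5 c2@11, authorship ..311....22..
After op 4 (add_cursor(9)): buffer="rjqxqdttuxqfz" (len 13), cursors c3@3 c1@5 c4@9 c2@11, authorship ..311....22..
After op 5 (insert('m')): buffer="rjqmxqmdttumxqmfz" (len 17), cursors c3@4 c1@7 c4@12 c2@15, authorship ..33111....4222..
After op 6 (insert('z')): buffer="rjqmzxqmzdttumzxqmzfz" (len 21), cursors c3@5 c1@9 c4@15 c2@19, authorship ..3331111....442222..
After op 7 (insert('j')): buffer="rjqmzjxqmzjdttumzjxqmzjfz" (len 25), cursors c3@6 c1@11 c4@18 c2@23, authorship ..333311111....44422222..
After op 8 (delete): buffer="rjqmzxqmzdttumzxqmzfz" (len 21), cursors c3@5 c1@9 c4@15 c2@19, authorship ..3331111....442222..

Answer: rjqmzxqmzdttumzxqmzfz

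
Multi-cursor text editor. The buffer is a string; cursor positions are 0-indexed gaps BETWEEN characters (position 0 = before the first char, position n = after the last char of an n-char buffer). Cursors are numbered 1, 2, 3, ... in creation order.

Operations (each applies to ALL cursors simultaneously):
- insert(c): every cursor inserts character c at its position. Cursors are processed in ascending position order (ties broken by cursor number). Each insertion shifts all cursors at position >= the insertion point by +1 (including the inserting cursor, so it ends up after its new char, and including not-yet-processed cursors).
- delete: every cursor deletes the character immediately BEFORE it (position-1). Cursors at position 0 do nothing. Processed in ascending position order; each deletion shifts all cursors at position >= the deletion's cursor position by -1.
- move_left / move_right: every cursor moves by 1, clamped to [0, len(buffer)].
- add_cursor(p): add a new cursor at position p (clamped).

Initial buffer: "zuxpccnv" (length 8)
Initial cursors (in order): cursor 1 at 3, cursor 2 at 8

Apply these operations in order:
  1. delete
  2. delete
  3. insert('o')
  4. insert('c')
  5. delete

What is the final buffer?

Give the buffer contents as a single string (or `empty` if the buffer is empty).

After op 1 (delete): buffer="zupccn" (len 6), cursors c1@2 c2@6, authorship ......
After op 2 (delete): buffer="zpcc" (len 4), cursors c1@1 c2@4, authorship ....
After op 3 (insert('o')): buffer="zopcco" (len 6), cursors c1@2 c2@6, authorship .1...2
After op 4 (insert('c')): buffer="zocpccoc" (len 8), cursors c1@3 c2@8, authorship .11...22
After op 5 (delete): buffer="zopcco" (len 6), cursors c1@2 c2@6, authorship .1...2

Answer: zopcco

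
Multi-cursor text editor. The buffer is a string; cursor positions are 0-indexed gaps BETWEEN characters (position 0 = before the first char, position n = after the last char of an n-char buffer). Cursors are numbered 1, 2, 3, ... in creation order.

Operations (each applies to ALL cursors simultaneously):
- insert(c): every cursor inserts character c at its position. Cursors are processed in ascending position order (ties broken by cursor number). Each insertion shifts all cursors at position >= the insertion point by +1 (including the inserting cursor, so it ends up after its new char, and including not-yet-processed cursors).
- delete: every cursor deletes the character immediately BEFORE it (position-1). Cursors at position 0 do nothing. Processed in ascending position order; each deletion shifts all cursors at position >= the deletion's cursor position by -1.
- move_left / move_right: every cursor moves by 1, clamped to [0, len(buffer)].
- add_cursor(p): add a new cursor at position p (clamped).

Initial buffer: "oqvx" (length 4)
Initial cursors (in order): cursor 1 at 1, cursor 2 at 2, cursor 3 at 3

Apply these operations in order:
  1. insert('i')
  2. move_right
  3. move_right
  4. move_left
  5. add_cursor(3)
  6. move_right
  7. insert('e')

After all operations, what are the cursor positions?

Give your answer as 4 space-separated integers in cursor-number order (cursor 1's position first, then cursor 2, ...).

After op 1 (insert('i')): buffer="oiqivix" (len 7), cursors c1@2 c2@4 c3@6, authorship .1.2.3.
After op 2 (move_right): buffer="oiqivix" (len 7), cursors c1@3 c2@5 c3@7, authorship .1.2.3.
After op 3 (move_right): buffer="oiqivix" (len 7), cursors c1@4 c2@6 c3@7, authorship .1.2.3.
After op 4 (move_left): buffer="oiqivix" (len 7), cursors c1@3 c2@5 c3@6, authorship .1.2.3.
After op 5 (add_cursor(3)): buffer="oiqivix" (len 7), cursors c1@3 c4@3 c2@5 c3@6, authorship .1.2.3.
After op 6 (move_right): buffer="oiqivix" (len 7), cursors c1@4 c4@4 c2@6 c3@7, authorship .1.2.3.
After op 7 (insert('e')): buffer="oiqieeviexe" (len 11), cursors c1@6 c4@6 c2@9 c3@11, authorship .1.214.32.3

Answer: 6 9 11 6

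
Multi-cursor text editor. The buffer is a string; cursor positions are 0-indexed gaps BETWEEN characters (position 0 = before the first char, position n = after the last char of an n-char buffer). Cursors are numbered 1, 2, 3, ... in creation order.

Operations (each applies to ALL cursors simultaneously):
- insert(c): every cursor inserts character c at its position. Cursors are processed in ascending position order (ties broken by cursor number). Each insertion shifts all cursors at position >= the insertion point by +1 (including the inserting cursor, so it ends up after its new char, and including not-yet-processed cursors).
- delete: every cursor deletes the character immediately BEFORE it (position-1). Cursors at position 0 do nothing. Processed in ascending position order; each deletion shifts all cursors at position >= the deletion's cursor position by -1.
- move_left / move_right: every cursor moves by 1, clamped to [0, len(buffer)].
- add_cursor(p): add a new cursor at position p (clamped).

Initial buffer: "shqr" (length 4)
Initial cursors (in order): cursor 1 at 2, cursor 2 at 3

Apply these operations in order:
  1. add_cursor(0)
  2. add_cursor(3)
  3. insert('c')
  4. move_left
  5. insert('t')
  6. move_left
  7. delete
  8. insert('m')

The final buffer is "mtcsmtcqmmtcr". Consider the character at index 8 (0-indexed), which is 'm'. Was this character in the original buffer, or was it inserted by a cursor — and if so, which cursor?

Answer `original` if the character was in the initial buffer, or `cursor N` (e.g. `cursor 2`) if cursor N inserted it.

Answer: cursor 2

Derivation:
After op 1 (add_cursor(0)): buffer="shqr" (len 4), cursors c3@0 c1@2 c2@3, authorship ....
After op 2 (add_cursor(3)): buffer="shqr" (len 4), cursors c3@0 c1@2 c2@3 c4@3, authorship ....
After op 3 (insert('c')): buffer="cshcqccr" (len 8), cursors c3@1 c1@4 c2@7 c4@7, authorship 3..1.24.
After op 4 (move_left): buffer="cshcqccr" (len 8), cursors c3@0 c1@3 c2@6 c4@6, authorship 3..1.24.
After op 5 (insert('t')): buffer="tcshtcqcttcr" (len 12), cursors c3@1 c1@5 c2@10 c4@10, authorship 33..11.2244.
After op 6 (move_left): buffer="tcshtcqcttcr" (len 12), cursors c3@0 c1@4 c2@9 c4@9, authorship 33..11.2244.
After op 7 (delete): buffer="tcstcqtcr" (len 9), cursors c3@0 c1@3 c2@6 c4@6, authorship 33.11.44.
After op 8 (insert('m')): buffer="mtcsmtcqmmtcr" (len 13), cursors c3@1 c1@5 c2@10 c4@10, authorship 333.111.2444.
Authorship (.=original, N=cursor N): 3 3 3 . 1 1 1 . 2 4 4 4 .
Index 8: author = 2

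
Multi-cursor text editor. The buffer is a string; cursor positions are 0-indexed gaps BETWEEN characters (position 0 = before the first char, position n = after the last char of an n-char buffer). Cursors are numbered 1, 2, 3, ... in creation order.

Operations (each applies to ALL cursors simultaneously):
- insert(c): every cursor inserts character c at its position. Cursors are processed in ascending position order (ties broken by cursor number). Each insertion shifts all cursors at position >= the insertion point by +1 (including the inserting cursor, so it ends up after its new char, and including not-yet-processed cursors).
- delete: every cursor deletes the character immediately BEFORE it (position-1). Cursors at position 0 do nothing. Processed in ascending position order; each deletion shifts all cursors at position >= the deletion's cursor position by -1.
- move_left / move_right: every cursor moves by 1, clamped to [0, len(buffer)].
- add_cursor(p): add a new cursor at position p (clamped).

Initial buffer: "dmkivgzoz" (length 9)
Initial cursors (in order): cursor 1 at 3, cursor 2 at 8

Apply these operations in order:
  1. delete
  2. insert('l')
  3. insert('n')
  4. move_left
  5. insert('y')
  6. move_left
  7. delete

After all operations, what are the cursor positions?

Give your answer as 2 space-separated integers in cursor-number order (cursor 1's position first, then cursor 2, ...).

After op 1 (delete): buffer="dmivgzz" (len 7), cursors c1@2 c2@6, authorship .......
After op 2 (insert('l')): buffer="dmlivgzlz" (len 9), cursors c1@3 c2@8, authorship ..1....2.
After op 3 (insert('n')): buffer="dmlnivgzlnz" (len 11), cursors c1@4 c2@10, authorship ..11....22.
After op 4 (move_left): buffer="dmlnivgzlnz" (len 11), cursors c1@3 c2@9, authorship ..11....22.
After op 5 (insert('y')): buffer="dmlynivgzlynz" (len 13), cursors c1@4 c2@11, authorship ..111....222.
After op 6 (move_left): buffer="dmlynivgzlynz" (len 13), cursors c1@3 c2@10, authorship ..111....222.
After op 7 (delete): buffer="dmynivgzynz" (len 11), cursors c1@2 c2@8, authorship ..11....22.

Answer: 2 8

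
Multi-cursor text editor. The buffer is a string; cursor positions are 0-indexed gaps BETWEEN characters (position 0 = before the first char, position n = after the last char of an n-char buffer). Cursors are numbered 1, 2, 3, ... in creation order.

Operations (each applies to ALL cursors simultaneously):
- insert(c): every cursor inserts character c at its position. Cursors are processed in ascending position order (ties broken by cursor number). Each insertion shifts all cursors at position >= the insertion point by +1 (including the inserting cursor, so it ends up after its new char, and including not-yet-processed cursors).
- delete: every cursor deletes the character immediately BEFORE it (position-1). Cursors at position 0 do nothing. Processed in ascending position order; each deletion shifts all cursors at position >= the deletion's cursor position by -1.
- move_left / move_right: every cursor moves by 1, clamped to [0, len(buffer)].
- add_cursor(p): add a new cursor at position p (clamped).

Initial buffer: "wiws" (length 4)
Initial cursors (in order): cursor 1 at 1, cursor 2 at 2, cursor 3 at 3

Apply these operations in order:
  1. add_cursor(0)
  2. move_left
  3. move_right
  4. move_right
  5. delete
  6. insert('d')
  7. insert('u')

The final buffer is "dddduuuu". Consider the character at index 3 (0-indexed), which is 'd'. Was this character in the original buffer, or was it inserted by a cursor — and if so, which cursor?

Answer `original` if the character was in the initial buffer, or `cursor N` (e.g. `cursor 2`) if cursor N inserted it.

After op 1 (add_cursor(0)): buffer="wiws" (len 4), cursors c4@0 c1@1 c2@2 c3@3, authorship ....
After op 2 (move_left): buffer="wiws" (len 4), cursors c1@0 c4@0 c2@1 c3@2, authorship ....
After op 3 (move_right): buffer="wiws" (len 4), cursors c1@1 c4@1 c2@2 c3@3, authorship ....
After op 4 (move_right): buffer="wiws" (len 4), cursors c1@2 c4@2 c2@3 c3@4, authorship ....
After op 5 (delete): buffer="" (len 0), cursors c1@0 c2@0 c3@0 c4@0, authorship 
After op 6 (insert('d')): buffer="dddd" (len 4), cursors c1@4 c2@4 c3@4 c4@4, authorship 1234
After op 7 (insert('u')): buffer="dddduuuu" (len 8), cursors c1@8 c2@8 c3@8 c4@8, authorship 12341234
Authorship (.=original, N=cursor N): 1 2 3 4 1 2 3 4
Index 3: author = 4

Answer: cursor 4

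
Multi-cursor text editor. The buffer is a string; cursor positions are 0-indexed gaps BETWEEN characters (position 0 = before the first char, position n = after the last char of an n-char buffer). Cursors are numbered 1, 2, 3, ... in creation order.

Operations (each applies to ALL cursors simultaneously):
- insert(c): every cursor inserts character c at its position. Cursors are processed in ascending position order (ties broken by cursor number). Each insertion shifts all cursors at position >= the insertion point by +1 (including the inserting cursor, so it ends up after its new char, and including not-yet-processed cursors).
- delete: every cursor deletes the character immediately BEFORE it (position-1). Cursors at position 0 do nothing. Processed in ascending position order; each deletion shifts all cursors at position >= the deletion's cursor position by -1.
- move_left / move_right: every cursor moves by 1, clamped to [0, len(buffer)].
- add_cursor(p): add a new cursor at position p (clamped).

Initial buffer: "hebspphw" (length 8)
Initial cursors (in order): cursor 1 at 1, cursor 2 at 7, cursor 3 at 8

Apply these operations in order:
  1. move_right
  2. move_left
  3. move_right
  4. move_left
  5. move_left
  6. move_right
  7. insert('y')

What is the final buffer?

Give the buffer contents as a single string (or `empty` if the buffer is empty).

Answer: hyebspphyyw

Derivation:
After op 1 (move_right): buffer="hebspphw" (len 8), cursors c1@2 c2@8 c3@8, authorship ........
After op 2 (move_left): buffer="hebspphw" (len 8), cursors c1@1 c2@7 c3@7, authorship ........
After op 3 (move_right): buffer="hebspphw" (len 8), cursors c1@2 c2@8 c3@8, authorship ........
After op 4 (move_left): buffer="hebspphw" (len 8), cursors c1@1 c2@7 c3@7, authorship ........
After op 5 (move_left): buffer="hebspphw" (len 8), cursors c1@0 c2@6 c3@6, authorship ........
After op 6 (move_right): buffer="hebspphw" (len 8), cursors c1@1 c2@7 c3@7, authorship ........
After op 7 (insert('y')): buffer="hyebspphyyw" (len 11), cursors c1@2 c2@10 c3@10, authorship .1......23.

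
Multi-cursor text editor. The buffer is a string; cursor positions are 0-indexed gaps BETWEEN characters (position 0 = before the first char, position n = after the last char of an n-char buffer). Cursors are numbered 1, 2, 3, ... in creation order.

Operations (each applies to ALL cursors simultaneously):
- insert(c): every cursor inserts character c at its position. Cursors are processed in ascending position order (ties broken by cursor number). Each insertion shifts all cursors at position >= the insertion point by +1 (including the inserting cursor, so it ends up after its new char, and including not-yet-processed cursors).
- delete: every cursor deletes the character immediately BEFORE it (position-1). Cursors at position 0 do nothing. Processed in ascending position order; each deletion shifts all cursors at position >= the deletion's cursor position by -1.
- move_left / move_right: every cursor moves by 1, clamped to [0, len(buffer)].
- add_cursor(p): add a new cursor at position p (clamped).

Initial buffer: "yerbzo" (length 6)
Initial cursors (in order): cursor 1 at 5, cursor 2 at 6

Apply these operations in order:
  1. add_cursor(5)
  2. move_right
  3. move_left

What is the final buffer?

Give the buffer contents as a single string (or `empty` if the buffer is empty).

After op 1 (add_cursor(5)): buffer="yerbzo" (len 6), cursors c1@5 c3@5 c2@6, authorship ......
After op 2 (move_right): buffer="yerbzo" (len 6), cursors c1@6 c2@6 c3@6, authorship ......
After op 3 (move_left): buffer="yerbzo" (len 6), cursors c1@5 c2@5 c3@5, authorship ......

Answer: yerbzo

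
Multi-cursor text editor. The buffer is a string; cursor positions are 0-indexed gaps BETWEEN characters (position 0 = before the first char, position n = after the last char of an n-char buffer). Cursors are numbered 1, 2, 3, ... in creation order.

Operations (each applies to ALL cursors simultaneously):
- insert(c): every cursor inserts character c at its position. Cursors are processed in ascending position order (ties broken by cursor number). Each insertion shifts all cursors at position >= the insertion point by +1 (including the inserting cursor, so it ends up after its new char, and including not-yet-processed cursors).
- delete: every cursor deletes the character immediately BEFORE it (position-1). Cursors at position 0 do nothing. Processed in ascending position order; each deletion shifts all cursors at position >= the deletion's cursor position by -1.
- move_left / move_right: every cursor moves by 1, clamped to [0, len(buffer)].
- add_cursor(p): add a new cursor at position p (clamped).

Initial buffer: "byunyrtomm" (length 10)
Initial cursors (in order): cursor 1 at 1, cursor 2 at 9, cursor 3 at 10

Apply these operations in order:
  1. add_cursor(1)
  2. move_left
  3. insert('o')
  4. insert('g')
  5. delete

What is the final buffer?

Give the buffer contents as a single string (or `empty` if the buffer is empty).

Answer: oobyunyrtoomom

Derivation:
After op 1 (add_cursor(1)): buffer="byunyrtomm" (len 10), cursors c1@1 c4@1 c2@9 c3@10, authorship ..........
After op 2 (move_left): buffer="byunyrtomm" (len 10), cursors c1@0 c4@0 c2@8 c3@9, authorship ..........
After op 3 (insert('o')): buffer="oobyunyrtoomom" (len 14), cursors c1@2 c4@2 c2@11 c3@13, authorship 14........2.3.
After op 4 (insert('g')): buffer="ooggbyunyrtoogmogm" (len 18), cursors c1@4 c4@4 c2@14 c3@17, authorship 1414........22.33.
After op 5 (delete): buffer="oobyunyrtoomom" (len 14), cursors c1@2 c4@2 c2@11 c3@13, authorship 14........2.3.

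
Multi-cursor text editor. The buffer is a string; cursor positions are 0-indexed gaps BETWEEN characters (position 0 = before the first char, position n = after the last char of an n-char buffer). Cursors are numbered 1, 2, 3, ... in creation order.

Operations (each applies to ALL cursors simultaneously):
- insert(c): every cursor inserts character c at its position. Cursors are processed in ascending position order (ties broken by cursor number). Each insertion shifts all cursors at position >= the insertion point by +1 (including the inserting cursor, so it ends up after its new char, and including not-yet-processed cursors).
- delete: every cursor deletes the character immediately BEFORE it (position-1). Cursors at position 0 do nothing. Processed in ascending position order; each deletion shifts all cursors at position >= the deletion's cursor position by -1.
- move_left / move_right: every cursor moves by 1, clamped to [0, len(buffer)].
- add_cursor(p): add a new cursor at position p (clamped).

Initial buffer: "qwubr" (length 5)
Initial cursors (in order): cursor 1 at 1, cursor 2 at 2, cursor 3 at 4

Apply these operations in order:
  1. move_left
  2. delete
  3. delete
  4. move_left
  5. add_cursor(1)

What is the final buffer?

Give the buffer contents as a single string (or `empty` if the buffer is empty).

After op 1 (move_left): buffer="qwubr" (len 5), cursors c1@0 c2@1 c3@3, authorship .....
After op 2 (delete): buffer="wbr" (len 3), cursors c1@0 c2@0 c3@1, authorship ...
After op 3 (delete): buffer="br" (len 2), cursors c1@0 c2@0 c3@0, authorship ..
After op 4 (move_left): buffer="br" (len 2), cursors c1@0 c2@0 c3@0, authorship ..
After op 5 (add_cursor(1)): buffer="br" (len 2), cursors c1@0 c2@0 c3@0 c4@1, authorship ..

Answer: br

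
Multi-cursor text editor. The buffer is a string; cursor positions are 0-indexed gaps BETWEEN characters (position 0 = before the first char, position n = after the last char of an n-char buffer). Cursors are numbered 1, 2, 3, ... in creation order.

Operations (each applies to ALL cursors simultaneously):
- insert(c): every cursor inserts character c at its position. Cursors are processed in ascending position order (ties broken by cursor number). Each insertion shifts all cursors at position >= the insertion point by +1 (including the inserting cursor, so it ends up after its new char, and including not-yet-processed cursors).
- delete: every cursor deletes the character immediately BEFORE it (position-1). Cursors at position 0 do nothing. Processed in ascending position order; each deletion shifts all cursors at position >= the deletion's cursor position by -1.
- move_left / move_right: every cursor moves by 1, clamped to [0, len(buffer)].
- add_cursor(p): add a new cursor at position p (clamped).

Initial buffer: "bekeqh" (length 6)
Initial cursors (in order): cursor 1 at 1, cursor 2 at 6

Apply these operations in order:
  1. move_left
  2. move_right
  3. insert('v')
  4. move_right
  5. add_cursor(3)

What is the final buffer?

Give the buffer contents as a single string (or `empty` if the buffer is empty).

After op 1 (move_left): buffer="bekeqh" (len 6), cursors c1@0 c2@5, authorship ......
After op 2 (move_right): buffer="bekeqh" (len 6), cursors c1@1 c2@6, authorship ......
After op 3 (insert('v')): buffer="bvekeqhv" (len 8), cursors c1@2 c2@8, authorship .1.....2
After op 4 (move_right): buffer="bvekeqhv" (len 8), cursors c1@3 c2@8, authorship .1.....2
After op 5 (add_cursor(3)): buffer="bvekeqhv" (len 8), cursors c1@3 c3@3 c2@8, authorship .1.....2

Answer: bvekeqhv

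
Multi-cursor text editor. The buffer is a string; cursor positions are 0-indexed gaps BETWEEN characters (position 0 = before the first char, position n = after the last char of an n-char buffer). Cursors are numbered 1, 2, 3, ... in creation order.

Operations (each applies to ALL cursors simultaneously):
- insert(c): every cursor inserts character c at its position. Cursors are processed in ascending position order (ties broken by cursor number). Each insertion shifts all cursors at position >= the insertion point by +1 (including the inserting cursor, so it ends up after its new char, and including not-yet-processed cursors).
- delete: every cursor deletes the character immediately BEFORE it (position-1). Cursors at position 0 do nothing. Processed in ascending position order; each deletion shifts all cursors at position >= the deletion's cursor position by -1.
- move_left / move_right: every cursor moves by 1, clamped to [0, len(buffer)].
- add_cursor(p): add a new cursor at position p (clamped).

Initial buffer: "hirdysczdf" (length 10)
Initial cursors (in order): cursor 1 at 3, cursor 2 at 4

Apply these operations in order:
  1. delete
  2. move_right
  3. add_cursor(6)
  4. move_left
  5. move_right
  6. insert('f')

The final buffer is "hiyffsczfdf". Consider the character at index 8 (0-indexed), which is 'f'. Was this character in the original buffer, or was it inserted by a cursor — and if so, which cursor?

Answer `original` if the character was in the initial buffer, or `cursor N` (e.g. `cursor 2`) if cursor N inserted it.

Answer: cursor 3

Derivation:
After op 1 (delete): buffer="hiysczdf" (len 8), cursors c1@2 c2@2, authorship ........
After op 2 (move_right): buffer="hiysczdf" (len 8), cursors c1@3 c2@3, authorship ........
After op 3 (add_cursor(6)): buffer="hiysczdf" (len 8), cursors c1@3 c2@3 c3@6, authorship ........
After op 4 (move_left): buffer="hiysczdf" (len 8), cursors c1@2 c2@2 c3@5, authorship ........
After op 5 (move_right): buffer="hiysczdf" (len 8), cursors c1@3 c2@3 c3@6, authorship ........
After op 6 (insert('f')): buffer="hiyffsczfdf" (len 11), cursors c1@5 c2@5 c3@9, authorship ...12...3..
Authorship (.=original, N=cursor N): . . . 1 2 . . . 3 . .
Index 8: author = 3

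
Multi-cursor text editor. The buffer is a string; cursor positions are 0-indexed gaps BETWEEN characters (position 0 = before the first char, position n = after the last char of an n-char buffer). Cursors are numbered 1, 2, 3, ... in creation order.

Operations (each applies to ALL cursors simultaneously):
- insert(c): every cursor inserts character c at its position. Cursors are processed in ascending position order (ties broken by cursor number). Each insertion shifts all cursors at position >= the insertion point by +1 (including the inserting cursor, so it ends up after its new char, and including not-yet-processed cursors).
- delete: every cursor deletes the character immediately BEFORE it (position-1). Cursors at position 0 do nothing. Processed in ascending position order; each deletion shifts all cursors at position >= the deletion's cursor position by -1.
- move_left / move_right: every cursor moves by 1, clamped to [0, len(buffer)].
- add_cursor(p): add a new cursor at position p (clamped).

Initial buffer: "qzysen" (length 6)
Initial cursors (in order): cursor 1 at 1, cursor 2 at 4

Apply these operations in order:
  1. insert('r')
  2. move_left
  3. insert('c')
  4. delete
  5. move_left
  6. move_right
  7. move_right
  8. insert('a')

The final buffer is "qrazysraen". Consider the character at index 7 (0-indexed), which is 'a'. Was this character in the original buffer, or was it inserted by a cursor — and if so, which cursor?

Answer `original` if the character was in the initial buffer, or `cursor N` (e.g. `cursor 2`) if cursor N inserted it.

After op 1 (insert('r')): buffer="qrzysren" (len 8), cursors c1@2 c2@6, authorship .1...2..
After op 2 (move_left): buffer="qrzysren" (len 8), cursors c1@1 c2@5, authorship .1...2..
After op 3 (insert('c')): buffer="qcrzyscren" (len 10), cursors c1@2 c2@7, authorship .11...22..
After op 4 (delete): buffer="qrzysren" (len 8), cursors c1@1 c2@5, authorship .1...2..
After op 5 (move_left): buffer="qrzysren" (len 8), cursors c1@0 c2@4, authorship .1...2..
After op 6 (move_right): buffer="qrzysren" (len 8), cursors c1@1 c2@5, authorship .1...2..
After op 7 (move_right): buffer="qrzysren" (len 8), cursors c1@2 c2@6, authorship .1...2..
After op 8 (insert('a')): buffer="qrazysraen" (len 10), cursors c1@3 c2@8, authorship .11...22..
Authorship (.=original, N=cursor N): . 1 1 . . . 2 2 . .
Index 7: author = 2

Answer: cursor 2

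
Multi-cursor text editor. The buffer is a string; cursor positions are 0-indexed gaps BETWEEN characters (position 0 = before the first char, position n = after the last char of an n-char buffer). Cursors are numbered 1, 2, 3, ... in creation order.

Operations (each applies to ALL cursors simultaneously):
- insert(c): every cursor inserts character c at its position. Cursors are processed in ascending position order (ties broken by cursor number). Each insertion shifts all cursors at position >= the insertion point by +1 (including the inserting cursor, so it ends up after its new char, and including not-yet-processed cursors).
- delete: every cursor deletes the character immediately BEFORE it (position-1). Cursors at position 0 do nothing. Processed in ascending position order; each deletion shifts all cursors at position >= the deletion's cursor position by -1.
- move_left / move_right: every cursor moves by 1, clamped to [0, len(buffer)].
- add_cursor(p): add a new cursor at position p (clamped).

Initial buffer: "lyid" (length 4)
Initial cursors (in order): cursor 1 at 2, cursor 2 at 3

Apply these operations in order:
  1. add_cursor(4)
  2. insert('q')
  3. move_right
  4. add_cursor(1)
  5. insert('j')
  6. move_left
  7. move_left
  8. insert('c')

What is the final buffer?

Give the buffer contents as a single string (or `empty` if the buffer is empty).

After op 1 (add_cursor(4)): buffer="lyid" (len 4), cursors c1@2 c2@3 c3@4, authorship ....
After op 2 (insert('q')): buffer="lyqiqdq" (len 7), cursors c1@3 c2@5 c3@7, authorship ..1.2.3
After op 3 (move_right): buffer="lyqiqdq" (len 7), cursors c1@4 c2@6 c3@7, authorship ..1.2.3
After op 4 (add_cursor(1)): buffer="lyqiqdq" (len 7), cursors c4@1 c1@4 c2@6 c3@7, authorship ..1.2.3
After op 5 (insert('j')): buffer="ljyqijqdjqj" (len 11), cursors c4@2 c1@6 c2@9 c3@11, authorship .4.1.12.233
After op 6 (move_left): buffer="ljyqijqdjqj" (len 11), cursors c4@1 c1@5 c2@8 c3@10, authorship .4.1.12.233
After op 7 (move_left): buffer="ljyqijqdjqj" (len 11), cursors c4@0 c1@4 c2@7 c3@9, authorship .4.1.12.233
After op 8 (insert('c')): buffer="cljyqcijqcdjcqj" (len 15), cursors c4@1 c1@6 c2@10 c3@13, authorship 4.4.11.122.2333

Answer: cljyqcijqcdjcqj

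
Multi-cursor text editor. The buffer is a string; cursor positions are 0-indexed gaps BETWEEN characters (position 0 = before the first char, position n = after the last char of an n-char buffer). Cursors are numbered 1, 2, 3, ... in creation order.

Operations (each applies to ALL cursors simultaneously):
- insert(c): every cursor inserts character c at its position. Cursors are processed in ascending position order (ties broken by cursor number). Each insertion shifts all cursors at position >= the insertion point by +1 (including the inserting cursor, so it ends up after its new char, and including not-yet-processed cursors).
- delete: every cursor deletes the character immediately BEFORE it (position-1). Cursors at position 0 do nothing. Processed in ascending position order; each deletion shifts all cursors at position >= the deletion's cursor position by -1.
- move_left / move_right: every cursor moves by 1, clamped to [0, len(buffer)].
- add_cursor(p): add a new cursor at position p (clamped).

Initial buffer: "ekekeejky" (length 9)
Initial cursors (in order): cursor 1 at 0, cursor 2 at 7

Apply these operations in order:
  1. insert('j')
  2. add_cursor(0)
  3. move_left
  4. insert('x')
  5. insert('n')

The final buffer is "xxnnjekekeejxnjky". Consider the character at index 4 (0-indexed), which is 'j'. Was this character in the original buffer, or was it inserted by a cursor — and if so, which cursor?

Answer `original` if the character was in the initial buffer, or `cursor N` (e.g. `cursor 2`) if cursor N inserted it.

Answer: cursor 1

Derivation:
After op 1 (insert('j')): buffer="jekekeejjky" (len 11), cursors c1@1 c2@9, authorship 1.......2..
After op 2 (add_cursor(0)): buffer="jekekeejjky" (len 11), cursors c3@0 c1@1 c2@9, authorship 1.......2..
After op 3 (move_left): buffer="jekekeejjky" (len 11), cursors c1@0 c3@0 c2@8, authorship 1.......2..
After op 4 (insert('x')): buffer="xxjekekeejxjky" (len 14), cursors c1@2 c3@2 c2@11, authorship 131.......22..
After op 5 (insert('n')): buffer="xxnnjekekeejxnjky" (len 17), cursors c1@4 c3@4 c2@14, authorship 13131.......222..
Authorship (.=original, N=cursor N): 1 3 1 3 1 . . . . . . . 2 2 2 . .
Index 4: author = 1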